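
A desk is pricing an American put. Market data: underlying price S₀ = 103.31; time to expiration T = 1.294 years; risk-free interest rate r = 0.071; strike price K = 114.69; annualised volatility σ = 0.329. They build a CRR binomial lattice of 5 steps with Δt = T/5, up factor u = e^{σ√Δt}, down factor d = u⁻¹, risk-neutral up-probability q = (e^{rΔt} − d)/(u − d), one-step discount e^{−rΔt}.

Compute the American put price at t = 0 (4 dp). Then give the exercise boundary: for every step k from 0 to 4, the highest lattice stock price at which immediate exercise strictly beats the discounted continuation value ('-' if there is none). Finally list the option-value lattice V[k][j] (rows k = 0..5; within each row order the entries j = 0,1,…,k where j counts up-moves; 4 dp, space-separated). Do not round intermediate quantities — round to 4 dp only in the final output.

price = 17.8558
boundary = - - 73.9208 87.3885 73.9208
tree:
17.8558
27.6347 9.2323
40.7692 16.1840 2.9769
52.1614 27.3015 6.2312 0.0000
61.7979 40.7692 13.0431 0.0000 0.0000
69.9493 52.1614 27.3015 0.0000 0.0000 0.0000

Δt=0.25880, u=1.18219, d=0.84589, q=0.51340, disc=e^(-rΔt)=0.98179
k=5 terminal: V=max(K-S,0) → 69.9493 52.1614 27.3015 0.0000 0.0000 0.0000
k=4: j=0 S=52.8921 intr=61.7979 cont=59.7098 V=61.7979[EX]; j=1 S=73.9208 intr=40.7692 cont=38.6811 V=40.7692[EX]; j=2 S=103.3100 intr=11.3800 cont=13.0431 V=13.0431[hold]; j=3 S=144.3837 intr=0.0000 cont=0.0000 V=0.0000[hold]; j=4 S=201.7874 intr=0.0000 cont=0.0000 V=0.0000[hold]  S*(4)=73.9208
k=3: j=0 S=62.5286 intr=52.1614 cont=50.0733 V=52.1614[EX]; j=1 S=87.3885 intr=27.3015 cont=26.0516 V=27.3015[EX]; j=2 S=122.1322 intr=0.0000 cont=6.2312 V=6.2312[hold]; j=3 S=170.6893 intr=0.0000 cont=0.0000 V=0.0000[hold]  S*(3)=87.3885
k=2: j=0 S=73.9208 intr=40.7692 cont=38.6811 V=40.7692[EX]; j=1 S=103.3100 intr=11.3800 cont=16.1840 V=16.1840[hold]; j=2 S=144.3837 intr=0.0000 cont=2.9769 V=2.9769[hold]  S*(2)=73.9208
k=1: j=0 S=87.3885 intr=27.3015 cont=27.6347 V=27.6347[hold]; j=1 S=122.1322 intr=0.0000 cont=9.2323 V=9.2323[hold]  S*(1)=-
k=0: j=0 S=103.3100 intr=11.3800 cont=17.8558 V=17.8558[hold]  S*(0)=-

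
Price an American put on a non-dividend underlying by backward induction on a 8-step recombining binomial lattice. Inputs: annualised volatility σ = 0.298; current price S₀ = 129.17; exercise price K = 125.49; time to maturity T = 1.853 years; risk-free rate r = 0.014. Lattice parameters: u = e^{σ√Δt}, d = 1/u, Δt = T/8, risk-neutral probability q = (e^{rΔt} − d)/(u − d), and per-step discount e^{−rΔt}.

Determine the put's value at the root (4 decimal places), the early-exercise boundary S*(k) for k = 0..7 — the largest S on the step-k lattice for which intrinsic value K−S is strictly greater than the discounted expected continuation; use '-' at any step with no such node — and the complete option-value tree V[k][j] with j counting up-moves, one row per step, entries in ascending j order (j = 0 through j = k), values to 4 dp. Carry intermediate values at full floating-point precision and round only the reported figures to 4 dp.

params: Δt=0.23162 u=1.15421 d=0.86639 q=0.47549 e^(-rΔt)=0.99676
t_8 payoffs: 84.4818 70.8585 52.7093 28.5308 0.0000 0.0000 0.0000 0.0000 0.0000
t_7: node(7,0) S=47.3322 payoff=78.1578 vs cont=77.7515 → 78.1578 [stop]  node(7,1) S=63.0565 payoff=62.4335 vs cont=62.0273 → 62.4335 [stop]  node(7,2) S=84.0045 payoff=41.4855 vs cont=41.0792 → 41.4855 [stop]  node(7,3) S=111.9116 payoff=13.5784 vs cont=14.9162 → 14.9162 [wait]  node(7,4) S=149.0898 payoff=0.0000 vs cont=0.0000 → 0.0000 [wait]  node(7,5) S=198.6190 payoff=0.0000 vs cont=0.0000 → 0.0000 [wait]  node(7,6) S=264.6024 payoff=0.0000 vs cont=0.0000 → 0.0000 [wait]  node(7,7) S=352.5060 payoff=0.0000 vs cont=0.0000 → 0.0000 [wait]  ⇒ S*(7)=84.0045
t_6: node(6,0) S=54.6315 payoff=70.8585 vs cont=70.4522 → 70.8585 [stop]  node(6,1) S=72.7807 payoff=52.7093 vs cont=52.3031 → 52.7093 [stop]  node(6,2) S=96.9592 payoff=28.5308 vs cont=28.7587 → 28.7587 [wait]  node(6,3) S=129.1700 payoff=0.0000 vs cont=7.7984 → 7.7984 [wait]  node(6,4) S=172.0816 payoff=0.0000 vs cont=0.0000 → 0.0000 [wait]  node(6,5) S=229.2489 payoff=0.0000 vs cont=0.0000 → 0.0000 [wait]  node(6,6) S=305.4078 payoff=0.0000 vs cont=0.0000 → 0.0000 [wait]  ⇒ S*(6)=72.7807
t_5: node(5,0) S=63.0565 payoff=62.4335 vs cont=62.0273 → 62.4335 [stop]  node(5,1) S=84.0045 payoff=41.4855 vs cont=41.1872 → 41.4855 [stop]  node(5,2) S=111.9116 payoff=13.5784 vs cont=18.7314 → 18.7314 [wait]  node(5,3) S=149.0898 payoff=0.0000 vs cont=4.0771 → 4.0771 [wait]  node(5,4) S=198.6190 payoff=0.0000 vs cont=0.0000 → 0.0000 [wait]  node(5,5) S=264.6024 payoff=0.0000 vs cont=0.0000 → 0.0000 [wait]  ⇒ S*(5)=84.0045
t_4: node(4,0) S=72.7807 payoff=52.7093 vs cont=52.3031 → 52.7093 [stop]  node(4,1) S=96.9592 payoff=28.5308 vs cont=30.5668 → 30.5668 [wait]  node(4,2) S=129.1700 payoff=0.0000 vs cont=11.7253 → 11.7253 [wait]  node(4,3) S=172.0816 payoff=0.0000 vs cont=2.1315 → 2.1315 [wait]  node(4,4) S=229.2489 payoff=0.0000 vs cont=0.0000 → 0.0000 [wait]  ⇒ S*(4)=72.7807
t_3: node(3,0) S=84.0045 payoff=41.4855 vs cont=42.0442 → 42.0442 [wait]  node(3,1) S=111.9116 payoff=13.5784 vs cont=21.5379 → 21.5379 [wait]  node(3,2) S=149.0898 payoff=0.0000 vs cont=7.1404 → 7.1404 [wait]  node(3,3) S=198.6190 payoff=0.0000 vs cont=1.1144 → 1.1144 [wait]  ⇒ S*(3)=-
t_2: node(2,0) S=96.9592 payoff=28.5308 vs cont=32.1891 → 32.1891 [wait]  node(2,1) S=129.1700 payoff=0.0000 vs cont=14.6444 → 14.6444 [wait]  node(2,2) S=172.0816 payoff=0.0000 vs cont=4.2612 → 4.2612 [wait]  ⇒ S*(2)=-
t_1: node(1,0) S=111.9116 payoff=13.5784 vs cont=23.7696 → 23.7696 [wait]  node(1,1) S=149.0898 payoff=0.0000 vs cont=9.6759 → 9.6759 [wait]  ⇒ S*(1)=-
t_0: node(0,0) S=129.1700 payoff=0.0000 vs cont=17.0129 → 17.0129 [wait]  ⇒ S*(0)=-

price = 17.0129
boundary = - - - - 72.7807 84.0045 72.7807 84.0045
tree:
17.0129
23.7696 9.6759
32.1891 14.6444 4.2612
42.0442 21.5379 7.1404 1.1144
52.7093 30.5668 11.7253 2.1315 0.0000
62.4335 41.4855 18.7314 4.0771 0.0000 0.0000
70.8585 52.7093 28.7587 7.7984 0.0000 0.0000 0.0000
78.1578 62.4335 41.4855 14.9162 0.0000 0.0000 0.0000 0.0000
84.4818 70.8585 52.7093 28.5308 0.0000 0.0000 0.0000 0.0000 0.0000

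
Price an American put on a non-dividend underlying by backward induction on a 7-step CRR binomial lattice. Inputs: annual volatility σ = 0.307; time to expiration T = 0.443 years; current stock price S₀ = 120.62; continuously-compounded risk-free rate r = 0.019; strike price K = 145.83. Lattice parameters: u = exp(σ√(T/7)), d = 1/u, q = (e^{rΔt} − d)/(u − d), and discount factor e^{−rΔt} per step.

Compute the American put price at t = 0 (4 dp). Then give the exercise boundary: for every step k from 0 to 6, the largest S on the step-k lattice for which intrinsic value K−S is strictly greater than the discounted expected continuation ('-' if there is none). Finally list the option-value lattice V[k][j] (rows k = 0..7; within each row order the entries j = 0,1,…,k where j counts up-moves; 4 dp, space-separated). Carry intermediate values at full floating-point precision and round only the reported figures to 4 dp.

params: Δt=0.06329 u=1.08029 d=0.92568 q=0.48848 e^(-rΔt)=0.99880
t_7 payoffs: 75.5822 63.8488 50.1554 34.1750 15.5252 0.0000 0.0000 0.0000
t_6: node(6,0) S=75.8881 payoff=69.9419 vs cont=69.7667 → 69.9419 [stop]  node(6,1) S=88.5636 payoff=57.2664 vs cont=57.0911 → 57.2664 [stop]  node(6,2) S=103.3564 payoff=42.4736 vs cont=42.2983 → 42.4736 [stop]  node(6,3) S=120.6200 payoff=25.2100 vs cont=25.0348 → 25.2100 [stop]  node(6,4) S=140.7671 payoff=5.0629 vs cont=7.9319 → 7.9319 [wait]  node(6,5) S=164.2794 payoff=0.0000 vs cont=0.0000 → 0.0000 [wait]  node(6,6) S=191.7190 payoff=0.0000 vs cont=0.0000 → 0.0000 [wait]  ⇒ S*(6)=120.6200
t_5: node(5,0) S=81.9812 payoff=63.8488 vs cont=63.6735 → 63.8488 [stop]  node(5,1) S=95.6746 payoff=50.1554 vs cont=49.9802 → 50.1554 [stop]  node(5,2) S=111.6550 payoff=34.1750 vs cont=33.9997 → 34.1750 [stop]  node(5,3) S=130.3048 payoff=15.5252 vs cont=16.7498 → 16.7498 [wait]  node(5,4) S=152.0695 payoff=0.0000 vs cont=4.0524 → 4.0524 [wait]  node(5,5) S=177.4697 payoff=0.0000 vs cont=0.0000 → 0.0000 [wait]  ⇒ S*(5)=111.6550
t_4: node(4,0) S=88.5636 payoff=57.2664 vs cont=57.0911 → 57.2664 [stop]  node(4,1) S=103.3564 payoff=42.4736 vs cont=42.2983 → 42.4736 [stop]  node(4,2) S=120.6200 payoff=25.2100 vs cont=25.6322 → 25.6322 [wait]  node(4,3) S=140.7671 payoff=5.0629 vs cont=10.5346 → 10.5346 [wait]  node(4,4) S=164.2794 payoff=0.0000 vs cont=2.0704 → 2.0704 [wait]  ⇒ S*(4)=103.3564
t_3: node(3,0) S=95.6746 payoff=50.1554 vs cont=49.9802 → 50.1554 [stop]  node(3,1) S=111.6550 payoff=34.1750 vs cont=34.2057 → 34.2057 [wait]  node(3,2) S=130.3048 payoff=15.5252 vs cont=18.2354 → 18.2354 [wait]  node(3,3) S=152.0695 payoff=0.0000 vs cont=6.3923 → 6.3923 [wait]  ⇒ S*(3)=95.6746
t_2: node(2,0) S=103.3564 payoff=42.4736 vs cont=42.3133 → 42.4736 [stop]  node(2,1) S=120.6200 payoff=25.2100 vs cont=26.3727 → 26.3727 [wait]  node(2,2) S=140.7671 payoff=5.0629 vs cont=12.4353 → 12.4353 [wait]  ⇒ S*(2)=103.3564
t_1: node(1,0) S=111.6550 payoff=34.1750 vs cont=34.5670 → 34.5670 [wait]  node(1,1) S=130.3048 payoff=15.5252 vs cont=19.5410 → 19.5410 [wait]  ⇒ S*(1)=-
t_0: node(0,0) S=120.6200 payoff=25.2100 vs cont=27.1943 → 27.1943 [wait]  ⇒ S*(0)=-

price = 27.1943
boundary = - - 103.3564 95.6746 103.3564 111.6550 120.6200
tree:
27.1943
34.5670 19.5410
42.4736 26.3727 12.4353
50.1554 34.2057 18.2354 6.3923
57.2664 42.4736 25.6322 10.5346 2.0704
63.8488 50.1554 34.1750 16.7498 4.0524 0.0000
69.9419 57.2664 42.4736 25.2100 7.9319 0.0000 0.0000
75.5822 63.8488 50.1554 34.1750 15.5252 0.0000 0.0000 0.0000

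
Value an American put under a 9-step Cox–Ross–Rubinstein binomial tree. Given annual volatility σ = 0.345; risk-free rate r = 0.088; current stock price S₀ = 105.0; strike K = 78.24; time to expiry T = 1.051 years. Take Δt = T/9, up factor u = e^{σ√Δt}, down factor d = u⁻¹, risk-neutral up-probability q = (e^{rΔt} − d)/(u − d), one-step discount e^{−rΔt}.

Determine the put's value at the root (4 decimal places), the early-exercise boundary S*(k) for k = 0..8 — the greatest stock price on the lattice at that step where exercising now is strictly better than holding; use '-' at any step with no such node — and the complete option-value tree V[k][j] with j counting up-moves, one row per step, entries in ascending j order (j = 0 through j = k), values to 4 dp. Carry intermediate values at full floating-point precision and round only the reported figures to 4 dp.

price = 2.3612
boundary = - - - - - 58.2346 51.7583 58.2346 65.5214
tree:
2.3612
3.8205 1.0304
6.0446 1.7964 0.3275
9.3142 3.0779 0.6222 0.0558
13.9083 5.1621 1.1712 0.1161 0.0000
20.0054 8.4288 2.1804 0.2415 0.0000 0.0000
26.4817 13.2934 4.0034 0.5023 0.0000 0.0000 0.0000
32.2379 20.0054 7.2209 1.0448 0.0000 0.0000 0.0000 0.0000
37.3538 26.4817 12.7186 2.1731 0.0000 0.0000 0.0000 0.0000 0.0000
41.9008 32.2379 20.0054 4.5201 0.0000 0.0000 0.0000 0.0000 0.0000 0.0000

Δt=0.11678, u=1.12513, d=0.88879, q=0.51427, disc=e^(-rΔt)=0.98978
k=9 terminal: V=max(K-S,0) → 41.9008 32.2379 20.0054 4.5201 0.0000 0.0000 0.0000 0.0000 0.0000 0.0000
k=8: j=0 S=40.8862 intr=37.3538 cont=36.5539 V=37.3538[EX]; j=1 S=51.7583 intr=26.4817 cont=25.6818 V=26.4817[EX]; j=2 S=65.5214 intr=12.7186 cont=11.9187 V=12.7186[EX]; j=3 S=82.9442 intr=0.0000 cont=2.1731 V=2.1731[hold]; j=4 S=105.0000 intr=0.0000 cont=0.0000 V=0.0000[hold]; j=5 S=132.9207 intr=0.0000 cont=0.0000 V=0.0000[hold]; j=6 S=168.2657 intr=0.0000 cont=0.0000 V=0.0000[hold]; j=7 S=213.0095 intr=0.0000 cont=0.0000 V=0.0000[hold]; j=8 S=269.6510 intr=0.0000 cont=0.0000 V=0.0000[hold]  S*(8)=65.5214
k=7: j=0 S=46.0021 intr=32.2379 cont=31.4379 V=32.2379[EX]; j=1 S=58.2346 intr=20.0054 cont=19.2055 V=20.0054[EX]; j=2 S=73.7199 intr=4.5201 cont=7.2209 V=7.2209[hold]; j=3 S=93.3228 intr=0.0000 cont=1.0448 V=1.0448[hold]; j=4 S=118.1383 intr=0.0000 cont=0.0000 V=0.0000[hold]; j=5 S=149.5526 intr=0.0000 cont=0.0000 V=0.0000[hold]; j=6 S=189.3203 intr=0.0000 cont=0.0000 V=0.0000[hold]; j=7 S=239.6627 intr=0.0000 cont=0.0000 V=0.0000[hold]  S*(7)=58.2346
k=6: j=0 S=51.7583 intr=26.4817 cont=25.6818 V=26.4817[EX]; j=1 S=65.5214 intr=12.7186 cont=13.2934 V=13.2934[hold]; j=2 S=82.9442 intr=0.0000 cont=4.0034 V=4.0034[hold]; j=3 S=105.0000 intr=0.0000 cont=0.5023 V=0.5023[hold]; j=4 S=132.9207 intr=0.0000 cont=0.0000 V=0.0000[hold]; j=5 S=168.2657 intr=0.0000 cont=0.0000 V=0.0000[hold]; j=6 S=213.0095 intr=0.0000 cont=0.0000 V=0.0000[hold]  S*(6)=51.7583
k=5: j=0 S=58.2346 intr=20.0054 cont=19.4980 V=20.0054[EX]; j=1 S=73.7199 intr=4.5201 cont=8.4288 V=8.4288[hold]; j=2 S=93.3228 intr=0.0000 cont=2.1804 V=2.1804[hold]; j=3 S=118.1383 intr=0.0000 cont=0.2415 V=0.2415[hold]; j=4 S=149.5526 intr=0.0000 cont=0.0000 V=0.0000[hold]; j=5 S=189.3203 intr=0.0000 cont=0.0000 V=0.0000[hold]  S*(5)=58.2346
k=4: j=0 S=65.5214 intr=12.7186 cont=13.9083 V=13.9083[hold]; j=1 S=82.9442 intr=0.0000 cont=5.1621 V=5.1621[hold]; j=2 S=105.0000 intr=0.0000 cont=1.1712 V=1.1712[hold]; j=3 S=132.9207 intr=0.0000 cont=0.1161 V=0.1161[hold]; j=4 S=168.2657 intr=0.0000 cont=0.0000 V=0.0000[hold]  S*(4)=-
k=3: j=0 S=73.7199 intr=4.5201 cont=9.3142 V=9.3142[hold]; j=1 S=93.3228 intr=0.0000 cont=3.0779 V=3.0779[hold]; j=2 S=118.1383 intr=0.0000 cont=0.6222 V=0.6222[hold]; j=3 S=149.5526 intr=0.0000 cont=0.0558 V=0.0558[hold]  S*(3)=-
k=2: j=0 S=82.9442 intr=0.0000 cont=6.0446 V=6.0446[hold]; j=1 S=105.0000 intr=0.0000 cont=1.7964 V=1.7964[hold]; j=2 S=132.9207 intr=0.0000 cont=0.3275 V=0.3275[hold]  S*(2)=-
k=1: j=0 S=93.3228 intr=0.0000 cont=3.8205 V=3.8205[hold]; j=1 S=118.1383 intr=0.0000 cont=1.0304 V=1.0304[hold]  S*(1)=-
k=0: j=0 S=105.0000 intr=0.0000 cont=2.3612 V=2.3612[hold]  S*(0)=-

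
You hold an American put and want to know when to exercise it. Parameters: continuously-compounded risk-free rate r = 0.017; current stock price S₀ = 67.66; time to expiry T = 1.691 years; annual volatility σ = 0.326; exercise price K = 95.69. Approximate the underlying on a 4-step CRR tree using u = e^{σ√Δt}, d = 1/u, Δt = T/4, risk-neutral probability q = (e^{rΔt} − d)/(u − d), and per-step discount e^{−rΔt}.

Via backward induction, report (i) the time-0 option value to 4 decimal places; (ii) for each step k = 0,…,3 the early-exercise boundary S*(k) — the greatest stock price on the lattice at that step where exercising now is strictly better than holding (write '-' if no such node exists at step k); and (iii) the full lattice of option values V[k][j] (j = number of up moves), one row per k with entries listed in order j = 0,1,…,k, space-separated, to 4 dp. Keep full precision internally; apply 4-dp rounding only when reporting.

params: Δt=0.42275 u=1.23610 d=0.80899 q=0.46409 e^(-rΔt)=0.99284
t_4 payoffs: 66.7089 51.4084 28.0300 0.0000 0.0000
t_3: node(3,0) S=35.8236 payoff=59.8664 vs cont=59.1812 → 59.8664 [stop]  node(3,1) S=54.7366 payoff=40.9534 vs cont=40.2682 → 40.9534 [stop]  node(3,2) S=83.6346 payoff=12.0554 vs cont=14.9139 → 14.9139 [wait]  node(3,3) S=127.7894 payoff=0.0000 vs cont=0.0000 → 0.0000 [wait]  ⇒ S*(3)=54.7366
t_2: node(2,0) S=44.2816 payoff=51.4084 vs cont=50.7231 → 51.4084 [stop]  node(2,1) S=67.6600 payoff=28.0300 vs cont=28.6619 → 28.6619 [wait]  node(2,2) S=103.3809 payoff=0.0000 vs cont=7.9352 → 7.9352 [wait]  ⇒ S*(2)=44.2816
t_1: node(1,0) S=54.7366 payoff=40.9534 vs cont=40.5593 → 40.9534 [stop]  node(1,1) S=83.6346 payoff=12.0554 vs cont=18.9064 → 18.9064 [wait]  ⇒ S*(1)=54.7366
t_0: node(0,0) S=67.6600 payoff=28.0300 vs cont=30.5015 → 30.5015 [wait]  ⇒ S*(0)=-

price = 30.5015
boundary = - 54.7366 44.2816 54.7366
tree:
30.5015
40.9534 18.9064
51.4084 28.6619 7.9352
59.8664 40.9534 14.9139 0.0000
66.7089 51.4084 28.0300 0.0000 0.0000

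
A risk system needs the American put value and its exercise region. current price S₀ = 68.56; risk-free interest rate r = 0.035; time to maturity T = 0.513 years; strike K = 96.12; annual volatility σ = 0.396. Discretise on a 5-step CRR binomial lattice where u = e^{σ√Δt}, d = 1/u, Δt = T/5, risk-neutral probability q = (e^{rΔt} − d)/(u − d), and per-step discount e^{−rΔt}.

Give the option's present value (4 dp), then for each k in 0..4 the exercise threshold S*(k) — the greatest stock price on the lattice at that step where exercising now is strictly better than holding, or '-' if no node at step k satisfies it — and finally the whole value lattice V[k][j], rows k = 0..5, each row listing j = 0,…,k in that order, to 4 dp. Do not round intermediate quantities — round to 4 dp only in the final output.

params: Δt=0.10260 u=1.13524 d=0.88087 q=0.48247 e^(-rΔt)=0.99642
t_5 payoffs: 59.7592 49.2594 35.7275 18.2880 0.0000 0.0000
t_4: node(4,0) S=41.2782 payoff=54.8418 vs cont=54.4973 → 54.8418 [stop]  node(4,1) S=53.1981 payoff=42.9219 vs cont=42.5774 → 42.9219 [stop]  node(4,2) S=68.5600 payoff=27.5600 vs cont=27.2155 → 27.5600 [stop]  node(4,3) S=88.3580 payoff=7.7620 vs cont=9.4306 → 9.4306 [wait]  node(4,4) S=113.8730 payoff=0.0000 vs cont=0.0000 → 0.0000 [wait]  ⇒ S*(4)=68.5600
t_3: node(3,0) S=46.8606 payoff=49.2594 vs cont=48.9148 → 49.2594 [stop]  node(3,1) S=60.3925 payoff=35.7275 vs cont=35.3829 → 35.7275 [stop]  node(3,2) S=77.8320 payoff=18.2880 vs cont=18.7456 → 18.7456 [wait]  node(3,3) S=100.3075 payoff=0.0000 vs cont=4.8631 → 4.8631 [wait]  ⇒ S*(3)=60.3925
t_2: node(2,0) S=53.1981 payoff=42.9219 vs cont=42.5774 → 42.9219 [stop]  node(2,1) S=68.5600 payoff=27.5600 vs cont=27.4354 → 27.5600 [stop]  node(2,2) S=88.3580 payoff=7.7620 vs cont=12.0044 → 12.0044 [wait]  ⇒ S*(2)=68.5600
t_1: node(1,0) S=60.3925 payoff=35.7275 vs cont=35.3829 → 35.7275 [stop]  node(1,1) S=77.8320 payoff=18.2880 vs cont=19.9830 → 19.9830 [wait]  ⇒ S*(1)=60.3925
t_0: node(0,0) S=68.5600 payoff=27.5600 vs cont=28.0303 → 28.0303 [wait]  ⇒ S*(0)=-

price = 28.0303
boundary = - 60.3925 68.5600 60.3925 68.5600
tree:
28.0303
35.7275 19.9830
42.9219 27.5600 12.0044
49.2594 35.7275 18.7456 4.8631
54.8418 42.9219 27.5600 9.4306 0.0000
59.7592 49.2594 35.7275 18.2880 0.0000 0.0000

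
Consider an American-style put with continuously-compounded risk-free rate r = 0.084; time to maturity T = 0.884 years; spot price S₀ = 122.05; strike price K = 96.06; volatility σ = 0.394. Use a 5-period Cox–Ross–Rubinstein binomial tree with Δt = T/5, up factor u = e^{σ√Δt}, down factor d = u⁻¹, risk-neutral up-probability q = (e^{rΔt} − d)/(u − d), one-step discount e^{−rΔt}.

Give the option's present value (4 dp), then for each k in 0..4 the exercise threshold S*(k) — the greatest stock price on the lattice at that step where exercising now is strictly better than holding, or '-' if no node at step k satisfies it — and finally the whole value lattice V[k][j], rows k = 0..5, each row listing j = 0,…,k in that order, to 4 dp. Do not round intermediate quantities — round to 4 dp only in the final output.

params: Δt=0.17680 u=1.18018 d=0.84733 q=0.50363 e^(-rΔt)=0.98526
t_5 payoffs: 42.7516 21.8107 0.0000 0.0000 0.0000 0.0000
t_4: node(4,0) S=62.9135 payoff=33.1465 vs cont=31.7304 → 33.1465 [stop]  node(4,1) S=87.6276 payoff=8.4324 vs cont=10.6666 → 10.6666 [wait]  node(4,2) S=122.0500 payoff=0.0000 vs cont=0.0000 → 0.0000 [wait]  node(4,3) S=169.9945 payoff=0.0000 vs cont=0.0000 → 0.0000 [wait]  node(4,4) S=236.7728 payoff=0.0000 vs cont=0.0000 → 0.0000 [wait]  ⇒ S*(4)=62.9135
t_3: node(3,0) S=74.2493 payoff=21.8107 vs cont=21.5033 → 21.8107 [stop]  node(3,1) S=103.4164 payoff=0.0000 vs cont=5.2166 → 5.2166 [wait]  node(3,2) S=144.0410 payoff=0.0000 vs cont=0.0000 → 0.0000 [wait]  node(3,3) S=200.6242 payoff=0.0000 vs cont=0.0000 → 0.0000 [wait]  ⇒ S*(3)=74.2493
t_2: node(2,0) S=87.6276 payoff=8.4324 vs cont=13.2551 → 13.2551 [wait]  node(2,1) S=122.0500 payoff=0.0000 vs cont=2.5512 → 2.5512 [wait]  node(2,2) S=169.9945 payoff=0.0000 vs cont=0.0000 → 0.0000 [wait]  ⇒ S*(2)=-
t_1: node(1,0) S=103.4164 payoff=0.0000 vs cont=7.7484 → 7.7484 [wait]  node(1,1) S=144.0410 payoff=0.0000 vs cont=1.2477 → 1.2477 [wait]  ⇒ S*(1)=-
t_0: node(0,0) S=122.0500 payoff=0.0000 vs cont=4.4085 → 4.4085 [wait]  ⇒ S*(0)=-

price = 4.4085
boundary = - - - 74.2493 62.9135
tree:
4.4085
7.7484 1.2477
13.2551 2.5512 0.0000
21.8107 5.2166 0.0000 0.0000
33.1465 10.6666 0.0000 0.0000 0.0000
42.7516 21.8107 0.0000 0.0000 0.0000 0.0000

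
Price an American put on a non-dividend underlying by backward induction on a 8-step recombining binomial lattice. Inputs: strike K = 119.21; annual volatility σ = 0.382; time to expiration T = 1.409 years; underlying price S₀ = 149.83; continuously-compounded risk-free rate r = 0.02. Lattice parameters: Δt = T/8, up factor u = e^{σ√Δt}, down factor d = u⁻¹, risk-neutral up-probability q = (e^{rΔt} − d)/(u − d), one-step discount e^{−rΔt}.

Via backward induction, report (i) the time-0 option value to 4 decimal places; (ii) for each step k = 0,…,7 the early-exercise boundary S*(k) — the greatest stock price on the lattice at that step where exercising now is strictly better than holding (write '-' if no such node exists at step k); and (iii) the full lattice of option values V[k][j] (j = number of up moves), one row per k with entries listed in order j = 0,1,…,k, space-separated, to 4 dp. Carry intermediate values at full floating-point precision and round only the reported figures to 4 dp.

params: Δt=0.17613 u=1.17388 d=0.85188 q=0.47097 e^(-rΔt)=0.99648
t_8 payoffs: 77.6565 61.9494 40.3052 10.4796 0.0000 0.0000 0.0000 0.0000 0.0000
t_7: node(7,0) S=48.7789 payoff=70.4311 vs cont=70.0120 → 70.4311 [stop]  node(7,1) S=67.2170 payoff=51.9930 vs cont=51.5738 → 51.9930 [stop]  node(7,2) S=92.6248 payoff=26.5852 vs cont=26.1660 → 26.5852 [stop]  node(7,3) S=127.6365 payoff=0.0000 vs cont=5.5246 → 5.5246 [wait]  node(7,4) S=175.8825 payoff=0.0000 vs cont=0.0000 → 0.0000 [wait]  node(7,5) S=242.3653 payoff=0.0000 vs cont=0.0000 → 0.0000 [wait]  node(7,6) S=333.9782 payoff=0.0000 vs cont=0.0000 → 0.0000 [wait]  node(7,7) S=460.2204 payoff=0.0000 vs cont=0.0000 → 0.0000 [wait]  ⇒ S*(7)=92.6248
t_6: node(6,0) S=57.2606 payoff=61.9494 vs cont=61.5303 → 61.9494 [stop]  node(6,1) S=78.9048 payoff=40.3052 vs cont=39.8860 → 40.3052 [stop]  node(6,2) S=108.7304 payoff=10.4796 vs cont=16.6078 → 16.6078 [wait]  node(6,3) S=149.8300 payoff=0.0000 vs cont=2.9124 → 2.9124 [wait]  node(6,4) S=206.4650 payoff=0.0000 vs cont=0.0000 → 0.0000 [wait]  node(6,5) S=284.5079 payoff=0.0000 vs cont=0.0000 → 0.0000 [wait]  node(6,6) S=392.0505 payoff=0.0000 vs cont=0.0000 → 0.0000 [wait]  ⇒ S*(6)=78.9048
t_5: node(5,0) S=67.2170 payoff=51.9930 vs cont=51.5738 → 51.9930 [stop]  node(5,1) S=92.6248 payoff=26.5852 vs cont=29.0421 → 29.0421 [wait]  node(5,2) S=127.6365 payoff=0.0000 vs cont=10.1220 → 10.1220 [wait]  node(5,3) S=175.8825 payoff=0.0000 vs cont=1.5353 → 1.5353 [wait]  node(5,4) S=242.3653 payoff=0.0000 vs cont=0.0000 → 0.0000 [wait]  node(5,5) S=333.9782 payoff=0.0000 vs cont=0.0000 → 0.0000 [wait]  ⇒ S*(5)=67.2170
t_4: node(4,0) S=78.9048 payoff=40.3052 vs cont=41.0391 → 41.0391 [wait]  node(4,1) S=108.7304 payoff=10.4796 vs cont=20.0606 → 20.0606 [wait]  node(4,2) S=149.8300 payoff=0.0000 vs cont=6.0566 → 6.0566 [wait]  node(4,3) S=206.4650 payoff=0.0000 vs cont=0.8094 → 0.8094 [wait]  node(4,4) S=284.5079 payoff=0.0000 vs cont=0.0000 → 0.0000 [wait]  ⇒ S*(4)=-
t_3: node(3,0) S=92.6248 payoff=26.5852 vs cont=31.0494 → 31.0494 [wait]  node(3,1) S=127.6365 payoff=0.0000 vs cont=13.4179 → 13.4179 [wait]  node(3,2) S=175.8825 payoff=0.0000 vs cont=3.5728 → 3.5728 [wait]  node(3,3) S=242.3653 payoff=0.0000 vs cont=0.4267 → 0.4267 [wait]  ⇒ S*(3)=-
t_2: node(2,0) S=108.7304 payoff=10.4796 vs cont=22.6656 → 22.6656 [wait]  node(2,1) S=149.8300 payoff=0.0000 vs cont=8.7503 → 8.7503 [wait]  node(2,2) S=206.4650 payoff=0.0000 vs cont=2.0837 → 2.0837 [wait]  ⇒ S*(2)=-
t_1: node(1,0) S=127.6365 payoff=0.0000 vs cont=16.0553 → 16.0553 [wait]  node(1,1) S=175.8825 payoff=0.0000 vs cont=5.5908 → 5.5908 [wait]  ⇒ S*(1)=-
t_0: node(0,0) S=149.8300 payoff=0.0000 vs cont=11.0878 → 11.0878 [wait]  ⇒ S*(0)=-

price = 11.0878
boundary = - - - - - 67.2170 78.9048 92.6248
tree:
11.0878
16.0553 5.5908
22.6656 8.7503 2.0837
31.0494 13.4179 3.5728 0.4267
41.0391 20.0606 6.0566 0.8094 0.0000
51.9930 29.0421 10.1220 1.5353 0.0000 0.0000
61.9494 40.3052 16.6078 2.9124 0.0000 0.0000 0.0000
70.4311 51.9930 26.5852 5.5246 0.0000 0.0000 0.0000 0.0000
77.6565 61.9494 40.3052 10.4796 0.0000 0.0000 0.0000 0.0000 0.0000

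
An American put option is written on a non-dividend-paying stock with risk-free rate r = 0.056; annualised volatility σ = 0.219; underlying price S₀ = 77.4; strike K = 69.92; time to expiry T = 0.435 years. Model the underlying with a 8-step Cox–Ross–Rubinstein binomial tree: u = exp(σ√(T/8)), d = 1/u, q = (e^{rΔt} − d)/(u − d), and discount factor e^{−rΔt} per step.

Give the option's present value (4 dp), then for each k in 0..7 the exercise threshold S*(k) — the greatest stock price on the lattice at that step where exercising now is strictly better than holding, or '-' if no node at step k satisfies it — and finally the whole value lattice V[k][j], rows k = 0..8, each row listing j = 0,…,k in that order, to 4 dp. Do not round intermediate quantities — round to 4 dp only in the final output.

price = 1.0791
boundary = - - - - - 59.9583 63.0998 66.4058
tree:
1.0791
1.7977 0.4143
2.9194 0.7608 0.0932
4.5928 1.3738 0.1927 0.0009
6.9407 2.4272 0.3982 0.0019 0.0000
9.9617 4.1603 0.8229 0.0039 0.0000 0.0000
12.9467 6.8202 1.7006 0.0081 0.0000 0.0000 0.0000
15.7832 9.9617 3.5142 0.0168 0.0000 0.0000 0.0000 0.0000
18.4784 12.9467 6.8202 0.0349 0.0000 0.0000 0.0000 0.0000 0.0000

Δt=0.05437, u=1.05239, d=0.95021, q=0.51708, disc=e^(-rΔt)=0.99696
k=8 terminal: V=max(K-S,0) → 18.4784 12.9467 6.8202 0.0349 0.0000 0.0000 0.0000 0.0000 0.0000
k=7: j=0 S=54.1368 intr=15.7832 cont=15.5706 V=15.7832[EX]; j=1 S=59.9583 intr=9.9617 cont=9.7491 V=9.9617[EX]; j=2 S=66.4058 intr=3.5142 cont=3.3016 V=3.5142[EX]; j=3 S=73.5466 intr=0.0000 cont=0.0168 V=0.0168[hold]; j=4 S=81.4553 intr=0.0000 cont=0.0000 V=0.0000[hold]; j=5 S=90.2144 intr=0.0000 cont=0.0000 V=0.0000[hold]; j=6 S=99.9154 intr=0.0000 cont=0.0000 V=0.0000[hold]; j=7 S=110.6596 intr=0.0000 cont=0.0000 V=0.0000[hold]  S*(7)=66.4058
k=6: j=0 S=56.9733 intr=12.9467 cont=12.7341 V=12.9467[EX]; j=1 S=63.0998 intr=6.8202 cont=6.6076 V=6.8202[EX]; j=2 S=69.8851 intr=0.0349 cont=1.7006 V=1.7006[hold]; j=3 S=77.4000 intr=0.0000 cont=0.0081 V=0.0081[hold]; j=4 S=85.7230 intr=0.0000 cont=0.0000 V=0.0000[hold]; j=5 S=94.9411 intr=0.0000 cont=0.0000 V=0.0000[hold]; j=6 S=105.1503 intr=0.0000 cont=0.0000 V=0.0000[hold]  S*(6)=63.0998
k=5: j=0 S=59.9583 intr=9.9617 cont=9.7491 V=9.9617[EX]; j=1 S=66.4058 intr=3.5142 cont=4.1603 V=4.1603[hold]; j=2 S=73.5466 intr=0.0000 cont=0.8229 V=0.8229[hold]; j=3 S=81.4553 intr=0.0000 cont=0.0039 V=0.0039[hold]; j=4 S=90.2144 intr=0.0000 cont=0.0000 V=0.0000[hold]; j=5 S=99.9154 intr=0.0000 cont=0.0000 V=0.0000[hold]  S*(5)=59.9583
k=4: j=0 S=63.0998 intr=6.8202 cont=6.9407 V=6.9407[hold]; j=1 S=69.8851 intr=0.0349 cont=2.4272 V=2.4272[hold]; j=2 S=77.4000 intr=0.0000 cont=0.3982 V=0.3982[hold]; j=3 S=85.7230 intr=0.0000 cont=0.0019 V=0.0019[hold]; j=4 S=94.9411 intr=0.0000 cont=0.0000 V=0.0000[hold]  S*(4)=-
k=3: j=0 S=66.4058 intr=3.5142 cont=4.5928 V=4.5928[hold]; j=1 S=73.5466 intr=0.0000 cont=1.3738 V=1.3738[hold]; j=2 S=81.4553 intr=0.0000 cont=0.1927 V=0.1927[hold]; j=3 S=90.2144 intr=0.0000 cont=0.0009 V=0.0009[hold]  S*(3)=-
k=2: j=0 S=69.8851 intr=0.0349 cont=2.9194 V=2.9194[hold]; j=1 S=77.4000 intr=0.0000 cont=0.7608 V=0.7608[hold]; j=2 S=85.7230 intr=0.0000 cont=0.0932 V=0.0932[hold]  S*(2)=-
k=1: j=0 S=73.5466 intr=0.0000 cont=1.7977 V=1.7977[hold]; j=1 S=81.4553 intr=0.0000 cont=0.4143 V=0.4143[hold]  S*(1)=-
k=0: j=0 S=77.4000 intr=0.0000 cont=1.0791 V=1.0791[hold]  S*(0)=-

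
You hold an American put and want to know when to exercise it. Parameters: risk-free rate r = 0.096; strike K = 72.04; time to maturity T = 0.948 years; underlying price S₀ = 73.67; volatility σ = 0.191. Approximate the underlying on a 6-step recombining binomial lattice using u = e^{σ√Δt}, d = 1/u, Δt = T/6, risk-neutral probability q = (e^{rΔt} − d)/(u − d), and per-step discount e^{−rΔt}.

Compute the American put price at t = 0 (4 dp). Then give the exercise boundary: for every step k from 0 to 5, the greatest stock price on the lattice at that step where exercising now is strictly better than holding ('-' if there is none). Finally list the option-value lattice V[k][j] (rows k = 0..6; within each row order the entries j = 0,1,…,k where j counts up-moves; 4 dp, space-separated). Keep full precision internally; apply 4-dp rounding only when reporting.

params: Δt=0.15800 u=1.07888 d=0.92689 q=0.58159 e^(-rΔt)=0.98495
t_6 payoffs: 25.3248 17.6646 8.7483 0.0000 0.0000 0.0000 0.0000
t_5: node(5,0) S=50.4000 payoff=21.6400 vs cont=20.5556 → 21.6400 [stop]  node(5,1) S=58.6644 payoff=13.3756 vs cont=12.2912 → 13.3756 [stop]  node(5,2) S=68.2839 payoff=3.7561 vs cont=3.6053 → 3.7561 [stop]  node(5,3) S=79.4809 payoff=0.0000 vs cont=0.0000 → 0.0000 [wait]  node(5,4) S=92.5139 payoff=0.0000 vs cont=0.0000 → 0.0000 [wait]  node(5,5) S=107.6840 payoff=0.0000 vs cont=0.0000 → 0.0000 [wait]  ⇒ S*(5)=68.2839
t_4: node(4,0) S=54.3754 payoff=17.6646 vs cont=16.5802 → 17.6646 [stop]  node(4,1) S=63.2917 payoff=8.7483 vs cont=7.6639 → 8.7483 [stop]  node(4,2) S=73.6700 payoff=0.0000 vs cont=1.5479 → 1.5479 [wait]  node(4,3) S=85.7501 payoff=0.0000 vs cont=0.0000 → 0.0000 [wait]  node(4,4) S=99.8111 payoff=0.0000 vs cont=0.0000 → 0.0000 [wait]  ⇒ S*(4)=63.2917
t_3: node(3,0) S=58.6644 payoff=13.3756 vs cont=12.2912 → 13.3756 [stop]  node(3,1) S=68.2839 payoff=3.7561 vs cont=4.4920 → 4.4920 [wait]  node(3,2) S=79.4809 payoff=0.0000 vs cont=0.6379 → 0.6379 [wait]  node(3,3) S=92.5139 payoff=0.0000 vs cont=0.0000 → 0.0000 [wait]  ⇒ S*(3)=58.6644
t_2: node(2,0) S=63.2917 payoff=8.7483 vs cont=8.0855 → 8.7483 [stop]  node(2,1) S=73.6700 payoff=0.0000 vs cont=2.2166 → 2.2166 [wait]  node(2,2) S=85.7501 payoff=0.0000 vs cont=0.2629 → 0.2629 [wait]  ⇒ S*(2)=63.2917
t_1: node(1,0) S=68.2839 payoff=3.7561 vs cont=4.8751 → 4.8751 [wait]  node(1,1) S=79.4809 payoff=0.0000 vs cont=1.0641 → 1.0641 [wait]  ⇒ S*(1)=-
t_0: node(0,0) S=73.6700 payoff=0.0000 vs cont=2.6186 → 2.6186 [wait]  ⇒ S*(0)=-

price = 2.6186
boundary = - - 63.2917 58.6644 63.2917 68.2839
tree:
2.6186
4.8751 1.0641
8.7483 2.2166 0.2629
13.3756 4.4920 0.6379 0.0000
17.6646 8.7483 1.5479 0.0000 0.0000
21.6400 13.3756 3.7561 0.0000 0.0000 0.0000
25.3248 17.6646 8.7483 0.0000 0.0000 0.0000 0.0000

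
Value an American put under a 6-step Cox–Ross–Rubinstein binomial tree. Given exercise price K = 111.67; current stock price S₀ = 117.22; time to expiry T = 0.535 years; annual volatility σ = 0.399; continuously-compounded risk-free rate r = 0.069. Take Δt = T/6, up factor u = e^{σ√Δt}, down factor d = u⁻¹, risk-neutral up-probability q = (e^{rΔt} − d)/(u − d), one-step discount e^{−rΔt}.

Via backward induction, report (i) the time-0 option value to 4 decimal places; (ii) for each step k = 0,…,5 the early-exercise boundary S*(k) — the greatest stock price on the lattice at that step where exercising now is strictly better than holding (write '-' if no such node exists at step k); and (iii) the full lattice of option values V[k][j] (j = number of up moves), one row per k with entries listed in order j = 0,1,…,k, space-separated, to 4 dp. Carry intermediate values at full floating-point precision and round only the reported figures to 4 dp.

Δt=0.08917, u=1.12653, d=0.88768, q=0.49609, disc=e^(-rΔt)=0.99387
k=6 terminal: V=max(K-S,0) → 54.3193 38.8876 19.3036 0.0000 0.0000 0.0000 0.0000
k=5: j=0 S=64.6075 intr=47.0625 cont=46.3776 V=47.0625[EX]; j=1 S=81.9918 intr=29.6782 cont=28.9933 V=29.6782[EX]; j=2 S=104.0538 intr=7.6162 cont=9.6677 V=9.6677[hold]; j=3 S=132.0522 intr=0.0000 cont=0.0000 V=0.0000[hold]; j=4 S=167.5842 intr=0.0000 cont=0.0000 V=0.0000[hold]; j=5 S=212.6771 intr=0.0000 cont=0.0000 V=0.0000[hold]  S*(5)=81.9918
k=4: j=0 S=72.7824 intr=38.8876 cont=38.2026 V=38.8876[EX]; j=1 S=92.3664 intr=19.3036 cont=19.6301 V=19.6301[hold]; j=2 S=117.2200 intr=0.0000 cont=4.8418 V=4.8418[hold]; j=3 S=148.7611 intr=0.0000 cont=0.0000 V=0.0000[hold]; j=4 S=188.7891 intr=0.0000 cont=0.0000 V=0.0000[hold]  S*(4)=72.7824
k=3: j=0 S=81.9918 intr=29.6782 cont=29.1543 V=29.6782[EX]; j=1 S=104.0538 intr=7.6162 cont=12.2184 V=12.2184[hold]; j=2 S=132.0522 intr=0.0000 cont=2.4249 V=2.4249[hold]; j=3 S=167.5842 intr=0.0000 cont=0.0000 V=0.0000[hold]  S*(3)=81.9918
k=2: j=0 S=92.3664 intr=19.3036 cont=20.8877 V=20.8877[hold]; j=1 S=117.2200 intr=0.0000 cont=7.3148 V=7.3148[hold]; j=2 S=148.7611 intr=0.0000 cont=1.2144 V=1.2144[hold]  S*(2)=-
k=1: j=0 S=104.0538 intr=7.6162 cont=14.0676 V=14.0676[hold]; j=1 S=132.0522 intr=0.0000 cont=4.2622 V=4.2622[hold]  S*(1)=-
k=0: j=0 S=117.2200 intr=0.0000 cont=9.1468 V=9.1468[hold]  S*(0)=-

price = 9.1468
boundary = - - - 81.9918 72.7824 81.9918
tree:
9.1468
14.0676 4.2622
20.8877 7.3148 1.2144
29.6782 12.2184 2.4249 0.0000
38.8876 19.6301 4.8418 0.0000 0.0000
47.0625 29.6782 9.6677 0.0000 0.0000 0.0000
54.3193 38.8876 19.3036 0.0000 0.0000 0.0000 0.0000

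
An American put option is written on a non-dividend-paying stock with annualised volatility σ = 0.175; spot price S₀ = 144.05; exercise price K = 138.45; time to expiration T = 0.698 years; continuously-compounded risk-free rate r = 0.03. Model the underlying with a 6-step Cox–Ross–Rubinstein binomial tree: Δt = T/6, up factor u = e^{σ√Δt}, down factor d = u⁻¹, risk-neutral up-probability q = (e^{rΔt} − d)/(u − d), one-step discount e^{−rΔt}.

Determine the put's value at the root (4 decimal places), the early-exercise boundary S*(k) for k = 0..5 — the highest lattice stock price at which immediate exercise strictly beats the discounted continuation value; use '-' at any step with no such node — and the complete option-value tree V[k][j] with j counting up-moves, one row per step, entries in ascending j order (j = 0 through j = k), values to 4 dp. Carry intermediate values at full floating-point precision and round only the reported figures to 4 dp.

price = 4.9380
boundary = - - - 120.4332 113.4551 120.4332
tree:
4.9380
7.8930 2.1816
12.1879 3.8914 0.5820
18.0168 6.7671 1.2026 0.0000
24.9949 11.3511 2.4849 0.0000 0.0000
31.5688 18.0168 5.1345 0.0000 0.0000 0.0000
37.7617 24.9949 10.6095 0.0000 0.0000 0.0000 0.0000

Δt=0.11633  u=1.06151  d=0.94206  q=0.51435  discount=0.99652
step 6 (expiry): payoffs max(K−S,0) = 37.7617 24.9949 10.6095 0.0000 0.0000 0.0000 0.0000
step 5: (k=5,j=0): S=106.8812, (K−S)⁺=31.5688, hold=31.0864 ⇒ V=31.5688 exercise | (k=5,j=1): S=120.4332, (K−S)⁺=18.0168, hold=17.5345 ⇒ V=18.0168 exercise | (k=5,j=2): S=135.7035, (K−S)⁺=2.7465, hold=5.1345 ⇒ V=5.1345 continue | (k=5,j=3): S=152.9099, (K−S)⁺=0.0000, hold=0.0000 ⇒ V=0.0000 continue | (k=5,j=4): S=172.2980, (K−S)⁺=0.0000, hold=0.0000 ⇒ V=0.0000 continue | (k=5,j=5): S=194.1445, (K−S)⁺=0.0000, hold=0.0000 ⇒ V=0.0000 continue  boundary S*=120.4332
step 4: (k=4,j=0): S=113.4551, (K−S)⁺=24.9949, hold=24.5126 ⇒ V=24.9949 exercise | (k=4,j=1): S=127.8405, (K−S)⁺=10.6095, hold=11.3511 ⇒ V=11.3511 continue | (k=4,j=2): S=144.0500, (K−S)⁺=0.0000, hold=2.4849 ⇒ V=2.4849 continue | (k=4,j=3): S=162.3147, (K−S)⁺=0.0000, hold=0.0000 ⇒ V=0.0000 continue | (k=4,j=4): S=182.8954, (K−S)⁺=0.0000, hold=0.0000 ⇒ V=0.0000 continue  boundary S*=113.4551
step 3: (k=3,j=0): S=120.4332, (K−S)⁺=18.0168, hold=17.9146 ⇒ V=18.0168 exercise | (k=3,j=1): S=135.7035, (K−S)⁺=2.7465, hold=6.7671 ⇒ V=6.7671 continue | (k=3,j=2): S=152.9099, (K−S)⁺=0.0000, hold=1.2026 ⇒ V=1.2026 continue | (k=3,j=3): S=172.2980, (K−S)⁺=0.0000, hold=0.0000 ⇒ V=0.0000 continue  boundary S*=120.4332
step 2: (k=2,j=0): S=127.8405, (K−S)⁺=10.6095, hold=12.1879 ⇒ V=12.1879 continue | (k=2,j=1): S=144.0500, (K−S)⁺=0.0000, hold=3.8914 ⇒ V=3.8914 continue | (k=2,j=2): S=162.3147, (K−S)⁺=0.0000, hold=0.5820 ⇒ V=0.5820 continue  boundary S*=-
step 1: (k=1,j=0): S=135.7035, (K−S)⁺=2.7465, hold=7.8930 ⇒ V=7.8930 continue | (k=1,j=1): S=152.9099, (K−S)⁺=0.0000, hold=2.1816 ⇒ V=2.1816 continue  boundary S*=-
step 0: (k=0,j=0): S=144.0500, (K−S)⁺=0.0000, hold=4.9380 ⇒ V=4.9380 continue  boundary S*=-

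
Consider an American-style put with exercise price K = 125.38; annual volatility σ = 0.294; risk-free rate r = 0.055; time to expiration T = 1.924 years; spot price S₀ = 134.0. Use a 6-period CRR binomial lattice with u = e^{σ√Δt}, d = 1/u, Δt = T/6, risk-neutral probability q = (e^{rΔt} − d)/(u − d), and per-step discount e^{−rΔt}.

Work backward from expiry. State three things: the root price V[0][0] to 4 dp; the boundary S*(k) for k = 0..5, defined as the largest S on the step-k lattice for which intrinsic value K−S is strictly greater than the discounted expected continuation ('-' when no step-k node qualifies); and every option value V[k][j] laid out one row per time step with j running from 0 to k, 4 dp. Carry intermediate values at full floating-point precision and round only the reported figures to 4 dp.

price = 12.1092
boundary = - - - 81.3195 96.0502 81.3195
tree:
12.1092
19.3877 5.5837
29.9209 10.0090 1.5543
44.0605 17.4667 3.2395 0.0000
56.5320 29.3298 6.7519 0.0000 0.0000
67.0908 44.0605 14.0724 0.0000 0.0000 0.0000
76.0303 56.5320 29.3298 0.0000 0.0000 0.0000 0.0000

params: Δt=0.32067 u=1.18115 d=0.84664 q=0.51167 e^(-rΔt)=0.98252
t_6 payoffs: 76.0303 56.5320 29.3298 0.0000 0.0000 0.0000 0.0000
t_5: node(5,0) S=58.2892 payoff=67.0908 vs cont=64.8989 → 67.0908 [stop]  node(5,1) S=81.3195 payoff=44.0605 vs cont=41.8686 → 44.0605 [stop]  node(5,2) S=113.4492 payoff=11.9308 vs cont=14.0724 → 14.0724 [wait]  node(5,3) S=158.2735 payoff=0.0000 vs cont=0.0000 → 0.0000 [wait]  node(5,4) S=220.8081 payoff=0.0000 vs cont=0.0000 → 0.0000 [wait]  node(5,5) S=308.0503 payoff=0.0000 vs cont=0.0000 → 0.0000 [wait]  ⇒ S*(5)=81.3195
t_4: node(4,0) S=68.8480 payoff=56.5320 vs cont=54.3401 → 56.5320 [stop]  node(4,1) S=96.0502 payoff=29.3298 vs cont=28.2146 → 29.3298 [stop]  node(4,2) S=134.0000 payoff=0.0000 vs cont=6.7519 → 6.7519 [wait]  node(4,3) S=186.9440 payoff=0.0000 vs cont=0.0000 → 0.0000 [wait]  node(4,4) S=260.8064 payoff=0.0000 vs cont=0.0000 → 0.0000 [wait]  ⇒ S*(4)=96.0502
t_3: node(3,0) S=81.3195 payoff=44.0605 vs cont=41.8686 → 44.0605 [stop]  node(3,1) S=113.4492 payoff=11.9308 vs cont=17.4667 → 17.4667 [wait]  node(3,2) S=158.2735 payoff=0.0000 vs cont=3.2395 → 3.2395 [wait]  node(3,3) S=220.8081 payoff=0.0000 vs cont=0.0000 → 0.0000 [wait]  ⇒ S*(3)=81.3195
t_2: node(2,0) S=96.0502 payoff=29.3298 vs cont=29.9209 → 29.9209 [wait]  node(2,1) S=134.0000 payoff=0.0000 vs cont=10.0090 → 10.0090 [wait]  node(2,2) S=186.9440 payoff=0.0000 vs cont=1.5543 → 1.5543 [wait]  ⇒ S*(2)=-
t_1: node(1,0) S=113.4492 payoff=11.9308 vs cont=19.3877 → 19.3877 [wait]  node(1,1) S=158.2735 payoff=0.0000 vs cont=5.5837 → 5.5837 [wait]  ⇒ S*(1)=-
t_0: node(0,0) S=134.0000 payoff=0.0000 vs cont=12.1092 → 12.1092 [wait]  ⇒ S*(0)=-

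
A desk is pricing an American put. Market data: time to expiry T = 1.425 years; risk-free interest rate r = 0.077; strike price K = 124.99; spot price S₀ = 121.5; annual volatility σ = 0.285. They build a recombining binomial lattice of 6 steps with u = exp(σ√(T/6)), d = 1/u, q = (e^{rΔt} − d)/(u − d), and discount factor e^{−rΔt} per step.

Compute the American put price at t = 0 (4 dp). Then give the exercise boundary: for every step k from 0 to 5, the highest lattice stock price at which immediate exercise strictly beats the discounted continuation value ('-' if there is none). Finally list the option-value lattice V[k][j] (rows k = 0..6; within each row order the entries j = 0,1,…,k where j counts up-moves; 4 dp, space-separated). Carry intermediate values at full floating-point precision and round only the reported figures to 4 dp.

price = 13.3055
boundary = - - 92.0315 80.0970 92.0315 105.7441
tree:
13.3055
21.3317 6.6944
32.9585 11.8261 2.4045
44.8930 20.2168 4.8423 0.3396
55.2798 32.9585 9.6900 0.7383 0.0000
64.3196 44.8930 19.2459 1.6052 0.0000 0.0000
72.1872 55.2798 32.9585 3.4900 0.0000 0.0000 0.0000

params: Δt=0.23750 u=1.14900 d=0.87032 q=0.53156 e^(-rΔt)=0.98188
t_6 payoffs: 72.1872 55.2798 32.9585 3.4900 0.0000 0.0000 0.0000
t_5: node(5,0) S=60.6704 payoff=64.3196 vs cont=62.0547 → 64.3196 [stop]  node(5,1) S=80.0970 payoff=44.8930 vs cont=42.6280 → 44.8930 [stop]  node(5,2) S=105.7441 payoff=19.2459 vs cont=16.9809 → 19.2459 [stop]  node(5,3) S=139.6035 payoff=0.0000 vs cont=1.6052 → 1.6052 [wait]  node(5,4) S=184.3046 payoff=0.0000 vs cont=0.0000 → 0.0000 [wait]  node(5,5) S=243.3190 payoff=0.0000 vs cont=0.0000 → 0.0000 [wait]  ⇒ S*(5)=105.7441
t_4: node(4,0) S=69.7102 payoff=55.2798 vs cont=53.0148 → 55.2798 [stop]  node(4,1) S=92.0315 payoff=32.9585 vs cont=30.6935 → 32.9585 [stop]  node(4,2) S=121.5000 payoff=3.4900 vs cont=9.6900 → 9.6900 [wait]  node(4,3) S=160.4044 payoff=0.0000 vs cont=0.7383 → 0.7383 [wait]  node(4,4) S=211.7659 payoff=0.0000 vs cont=0.0000 → 0.0000 [wait]  ⇒ S*(4)=92.0315
t_3: node(3,0) S=80.0970 payoff=44.8930 vs cont=42.6280 → 44.8930 [stop]  node(3,1) S=105.7441 payoff=19.2459 vs cont=20.2168 → 20.2168 [wait]  node(3,2) S=139.6035 payoff=0.0000 vs cont=4.8423 → 4.8423 [wait]  node(3,3) S=184.3046 payoff=0.0000 vs cont=0.3396 → 0.3396 [wait]  ⇒ S*(3)=80.0970
t_2: node(2,0) S=92.0315 payoff=32.9585 vs cont=31.2003 → 32.9585 [stop]  node(2,1) S=121.5000 payoff=3.4900 vs cont=11.8261 → 11.8261 [wait]  node(2,2) S=160.4044 payoff=0.0000 vs cont=2.4045 → 2.4045 [wait]  ⇒ S*(2)=92.0315
t_1: node(1,0) S=105.7441 payoff=19.2459 vs cont=21.3317 → 21.3317 [wait]  node(1,1) S=139.6035 payoff=0.0000 vs cont=6.6944 → 6.6944 [wait]  ⇒ S*(1)=-
t_0: node(0,0) S=121.5000 payoff=3.4900 vs cont=13.3055 → 13.3055 [wait]  ⇒ S*(0)=-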